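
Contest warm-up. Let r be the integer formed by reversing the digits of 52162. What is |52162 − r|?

Reverse of 52162 is 26125.
|52162 − 26125| = 26037

26037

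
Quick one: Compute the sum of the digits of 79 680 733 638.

60

7+9+6+8+0+7+3+3+6+3+8 = 60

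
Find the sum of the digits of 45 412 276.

31

4+5+4+1+2+2+7+6 = 31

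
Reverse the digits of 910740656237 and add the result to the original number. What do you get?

Reverse of 910740656237 is 732656047019.
910740656237 + 732656047019 = 1643396703256

1643396703256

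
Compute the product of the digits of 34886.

4608

3×4×8×8×6 = 4608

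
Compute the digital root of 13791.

3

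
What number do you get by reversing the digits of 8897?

7988

Reversing 8897 gives 7988.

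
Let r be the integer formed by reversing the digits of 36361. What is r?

16363

Reversing 36361 gives 16363.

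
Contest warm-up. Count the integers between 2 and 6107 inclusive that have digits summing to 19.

386

The integers in [2, 6107] that have digits summing to 19: 199, 289, 298, 379, 388, 397, …, 6085, 6094.
386 qualify.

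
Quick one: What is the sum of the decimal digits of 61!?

315

61! = 507580213877224798800856812176625227226004528988036003099405939480985600000000000000
Sum of its 84 digits: 315.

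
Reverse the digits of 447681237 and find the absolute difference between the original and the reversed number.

284505507

Reverse of 447681237 is 732186744.
|447681237 − 732186744| = 284505507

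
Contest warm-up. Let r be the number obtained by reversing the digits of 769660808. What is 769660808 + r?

Reverse of 769660808 is 808066967.
769660808 + 808066967 = 1577727775

1577727775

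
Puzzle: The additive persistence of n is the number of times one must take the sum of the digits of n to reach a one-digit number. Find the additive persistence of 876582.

876582 → 36 → 9 (2 steps)

2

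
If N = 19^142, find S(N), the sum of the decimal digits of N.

856

19^142 = 38283473536318872949866687176345119434681006000572778053085551128360710733792547199597858733159945542680409375020648462145743071987297536744988867343801178147851460890695616129761561
Sum of its 182 digits: 856.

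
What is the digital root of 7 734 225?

3

7+7+3+4+2+2+5 = 30
3+0 = 3
(Equivalently, 7 734 225 mod 9 = 3.)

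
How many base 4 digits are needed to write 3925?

6

3925 in base 4 is 331111, which has 6 digits.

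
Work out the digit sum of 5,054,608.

5+0+5+4+6+0+8 = 28

28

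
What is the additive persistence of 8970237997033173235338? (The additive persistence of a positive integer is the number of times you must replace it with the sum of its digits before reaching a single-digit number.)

2

8970237997033173235338 → 102 → 3 (2 steps)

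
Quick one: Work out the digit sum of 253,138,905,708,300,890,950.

85

2+5+3+1+3+8+9+0+5+7+0+8+3+0+0+8+9+0+9+5+0 = 85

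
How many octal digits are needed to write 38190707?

38190707 in base 8 is 221537163, which has 9 digits.

9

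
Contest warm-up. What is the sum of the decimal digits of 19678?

1+9+6+7+8 = 31

31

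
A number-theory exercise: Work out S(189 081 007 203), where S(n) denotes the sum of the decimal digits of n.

39

1+8+9+0+8+1+0+0+7+2+0+3 = 39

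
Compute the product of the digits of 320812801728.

3×2×0×8×1×2×8×0×1×7×2×8 = 0

0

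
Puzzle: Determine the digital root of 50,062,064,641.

7

5+0+0+6+2+0+6+4+6+4+1 = 34
3+4 = 7
(Equivalently, 50,062,064,641 mod 9 = 7.)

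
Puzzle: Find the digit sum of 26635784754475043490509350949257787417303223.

2+6+6+3+5+7+8+4+7+5+4+4+7+5+0+4+3+4+9+0+5+0+9+3+5+0+9+4+9+2+5+7+7+8+7+4+1+7+3+0+3+2+2+3 = 198

198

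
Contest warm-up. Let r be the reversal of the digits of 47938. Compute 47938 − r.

Reverse of 47938 is 83974.
47938 − 83974 = -36036

-36036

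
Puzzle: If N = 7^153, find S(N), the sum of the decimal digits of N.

595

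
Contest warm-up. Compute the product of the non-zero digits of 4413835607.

4×4×1×3×8×3×5×6×7 = 241920

241920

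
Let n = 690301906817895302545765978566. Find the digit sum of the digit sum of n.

First digit sum: 150.
1+5+0 = 6.

6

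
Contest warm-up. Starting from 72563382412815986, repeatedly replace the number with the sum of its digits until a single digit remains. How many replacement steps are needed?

72563382412815986 → 80 → 8 (2 steps)

2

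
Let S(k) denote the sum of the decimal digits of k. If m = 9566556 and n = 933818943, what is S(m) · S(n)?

S(9566556) = 9+5+6+6+5+5+6 = 42.
S(933818943) = 9+3+3+8+1+8+9+4+3 = 48.
42 · 48 = 2016.

2016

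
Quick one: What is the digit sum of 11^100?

439

11^100 = 137806123398222701841183371720896367762643312000384664331464775521549852095523076769401159497458526446001
Sum of its 105 digits: 439.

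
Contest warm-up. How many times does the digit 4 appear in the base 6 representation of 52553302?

2

52553302 in base 6 is 5114222154.
The digit 4 appears 2 times.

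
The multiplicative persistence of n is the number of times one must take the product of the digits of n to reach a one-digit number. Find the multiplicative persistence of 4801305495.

4801305495 → 0 (1 step)

1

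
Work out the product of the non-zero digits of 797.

7×9×7 = 441

441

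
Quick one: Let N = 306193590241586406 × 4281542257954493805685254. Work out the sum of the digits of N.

171

306193590241586406 × 4281542257954493805685254 = 1310980795734154921231881402386622881057124
Sum of its 43 digits: 171.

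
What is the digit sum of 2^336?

2^336 = 139984046386112763159840142535527767382602843577165595931249318810236991948760059086304843329475444736
Sum of its 102 digits: 469.

469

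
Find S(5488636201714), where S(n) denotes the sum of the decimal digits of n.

55

5+4+8+8+6+3+6+2+0+1+7+1+4 = 55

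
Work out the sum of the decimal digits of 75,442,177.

37

7+5+4+4+2+1+7+7 = 37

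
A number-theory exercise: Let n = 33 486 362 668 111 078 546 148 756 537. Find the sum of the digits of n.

134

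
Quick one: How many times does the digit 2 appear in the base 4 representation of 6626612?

1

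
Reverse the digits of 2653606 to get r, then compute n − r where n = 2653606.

-3409956

Reverse of 2653606 is 6063562.
2653606 − 6063562 = -3409956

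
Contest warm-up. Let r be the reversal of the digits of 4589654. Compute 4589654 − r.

19800

Reverse of 4589654 is 4569854.
4589654 − 4569854 = 19800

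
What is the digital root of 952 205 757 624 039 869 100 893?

2

9+5+2+2+0+5+7+5+7+6+2+4+0+3+9+8+6+9+1+0+0+8+9+3 = 110
1+1+0 = 2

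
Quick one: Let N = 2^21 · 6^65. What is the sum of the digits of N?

2^21 · 6^65 = 797005253134966411728201914370482649766305508294291095552
Sum of its 57 digits: 243.

243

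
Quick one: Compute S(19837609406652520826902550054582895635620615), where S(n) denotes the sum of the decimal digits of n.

190

1+9+8+3+7+6+0+9+4+0+6+6+5+2+5+2+0+8+2+6+9+0+2+5+5+0+0+5+4+5+8+2+8+9+5+6+3+5+6+2+0+6+1+5 = 190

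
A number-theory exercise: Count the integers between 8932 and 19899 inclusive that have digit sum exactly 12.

358

The integers in [8932, 19899] that have digit sum exactly 12: 9003, 9012, 9021, 9030, 9102, 9111, …, 19110, 19200.
358 qualify.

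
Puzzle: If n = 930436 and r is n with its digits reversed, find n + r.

1564475

Reverse of 930436 is 634039.
930436 + 634039 = 1564475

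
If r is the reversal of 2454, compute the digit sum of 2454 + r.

30

Reversal of 2454 is 4542; 2454 + 4542 = 6996.
Digit sum of 6996: 6+9+9+6 = 30.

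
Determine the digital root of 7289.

7+2+8+9 = 26
2+6 = 8
(Equivalently, 7289 mod 9 = 8.)

8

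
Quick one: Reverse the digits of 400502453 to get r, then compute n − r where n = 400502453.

Reverse of 400502453 is 354205004.
400502453 − 354205004 = 46297449

46297449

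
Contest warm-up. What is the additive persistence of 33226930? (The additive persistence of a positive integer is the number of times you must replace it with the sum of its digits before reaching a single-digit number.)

3

33226930 → 28 → 10 → 1 (3 steps)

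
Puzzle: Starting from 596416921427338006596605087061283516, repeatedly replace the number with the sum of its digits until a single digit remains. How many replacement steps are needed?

3

596416921427338006596605087061283516 → 154 → 10 → 1 (3 steps)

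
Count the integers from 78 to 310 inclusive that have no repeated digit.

173

The integers in [78, 310] that have no repeated digit: 78, 79, 80, 81, 82, 83, …, 309, 310.
173 qualify.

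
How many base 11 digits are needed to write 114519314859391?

14

114519314859391 in base 11 is 335424067A8A72, which has 14 digits.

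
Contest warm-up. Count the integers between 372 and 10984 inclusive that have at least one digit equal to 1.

4269

The integers in [372, 10984] that have at least one digit equal to 1: 381, 391, 401, 410, 411, 412, …, 10983, 10984.
4269 qualify.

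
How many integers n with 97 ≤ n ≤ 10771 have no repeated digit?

The integers in [97, 10771] that have no repeated digit: 97, 98, 102, 103, 104, 105, …, 10768, 10769.
5426 qualify.

5426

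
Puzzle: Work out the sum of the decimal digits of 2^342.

523

2^342 = 8958978968711216842229769122273777112486581988938598139599956403855167484720643781523509973086428463104
Sum of its 103 digits: 523.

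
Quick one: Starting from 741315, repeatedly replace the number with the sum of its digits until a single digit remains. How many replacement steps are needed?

2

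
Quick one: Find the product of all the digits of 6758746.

282240

6×7×5×8×7×4×6 = 282240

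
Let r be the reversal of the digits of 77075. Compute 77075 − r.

Reverse of 77075 is 57077.
77075 − 57077 = 19998

19998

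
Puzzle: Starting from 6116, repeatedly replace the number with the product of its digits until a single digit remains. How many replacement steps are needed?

6116 → 36 → 18 → 8 (3 steps)

3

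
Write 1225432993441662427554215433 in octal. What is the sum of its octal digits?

126

1225432993441662427554215433 in base 8 is 772647417276555067725271273011.
Digit sum: 7+7+2+6+4+7+4+1+7+2+7+6+5+5+5+0+6+7+7+2+5+2+7+1+2+7+3+0+1+1 = 126.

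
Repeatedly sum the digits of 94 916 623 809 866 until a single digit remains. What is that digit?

9+4+9+1+6+6+2+3+8+0+9+8+6+6 = 77
7+7 = 14
1+4 = 5
(Equivalently, 94 916 623 809 866 mod 9 = 5.)

5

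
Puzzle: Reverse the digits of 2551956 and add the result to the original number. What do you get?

Reverse of 2551956 is 6591552.
2551956 + 6591552 = 9143508

9143508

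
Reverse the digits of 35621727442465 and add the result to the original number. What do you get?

92046200155118

Reverse of 35621727442465 is 56424472712653.
35621727442465 + 56424472712653 = 92046200155118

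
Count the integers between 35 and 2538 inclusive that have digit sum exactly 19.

120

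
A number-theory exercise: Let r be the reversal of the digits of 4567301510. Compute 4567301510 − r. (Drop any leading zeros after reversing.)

Reverse of 4567301510 is 151037654.
4567301510 − 151037654 = 4416263856

4416263856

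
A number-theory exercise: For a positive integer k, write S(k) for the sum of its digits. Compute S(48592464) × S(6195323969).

2226

S(48592464) = 4+8+5+9+2+4+6+4 = 42.
S(6195323969) = 6+1+9+5+3+2+3+9+6+9 = 53.
42 · 53 = 2226.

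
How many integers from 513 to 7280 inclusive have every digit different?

3529

The integers in [513, 7280] that have every digit different: 513, 514, 516, 517, 518, 519, …, 7269, 7280.
3529 qualify.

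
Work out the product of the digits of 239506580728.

0

2×3×9×5×0×6×5×8×0×7×2×8 = 0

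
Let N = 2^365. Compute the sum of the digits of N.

2^365 = 75153362648762663292463379097258784876021841565066235862633311089030688803667470190838367948312598497021919232
Sum of its 110 digits: 509.

509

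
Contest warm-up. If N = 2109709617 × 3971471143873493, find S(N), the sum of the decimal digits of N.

138

2109709617 × 3971471143873493 = 8378650865867898813482181
Sum of its 25 digits: 138.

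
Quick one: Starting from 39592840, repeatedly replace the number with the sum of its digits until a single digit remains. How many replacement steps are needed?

2

39592840 → 40 → 4 (2 steps)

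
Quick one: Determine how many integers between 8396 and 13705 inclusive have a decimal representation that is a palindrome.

The integers in [8396, 13705] that have a decimal representation that is a palindrome: 8448, 8558, 8668, 8778, 8888, 8998, …, 13531, 13631.
53 qualify.

53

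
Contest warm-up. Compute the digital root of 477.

9

4+7+7 = 18
1+8 = 9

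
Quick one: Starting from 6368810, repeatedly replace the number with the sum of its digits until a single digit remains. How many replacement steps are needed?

2

6368810 → 32 → 5 (2 steps)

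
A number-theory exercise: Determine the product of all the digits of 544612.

5×4×4×6×1×2 = 960

960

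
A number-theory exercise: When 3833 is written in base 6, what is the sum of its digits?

3833 in base 6 is 25425.
Digit sum: 2+5+4+2+5 = 18.

18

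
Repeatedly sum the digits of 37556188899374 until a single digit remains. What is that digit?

2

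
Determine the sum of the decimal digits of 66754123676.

53

6+6+7+5+4+1+2+3+6+7+6 = 53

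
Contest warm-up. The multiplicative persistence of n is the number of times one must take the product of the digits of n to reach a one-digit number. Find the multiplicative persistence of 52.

52 → 10 → 0 (2 steps)

2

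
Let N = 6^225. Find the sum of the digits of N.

6^225 = 12134764051415148356987770157630417524672977717925402529300940797848289074202861533053703377429738713262731253654641177306837406821777007510871011152963601937037138631774437376
Sum of its 176 digits: 747.

747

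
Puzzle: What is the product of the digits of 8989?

8×9×8×9 = 5184

5184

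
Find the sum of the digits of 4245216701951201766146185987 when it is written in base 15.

137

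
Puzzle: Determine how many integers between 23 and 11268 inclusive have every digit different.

5590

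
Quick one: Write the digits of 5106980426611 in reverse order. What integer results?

Reversing 5106980426611 gives 1166240896015.

1166240896015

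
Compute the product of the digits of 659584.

43200

6×5×9×5×8×4 = 43200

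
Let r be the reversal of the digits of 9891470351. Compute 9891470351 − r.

Reverse of 9891470351 is 1530741989.
9891470351 − 1530741989 = 8360728362

8360728362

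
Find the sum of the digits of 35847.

27

3+5+8+4+7 = 27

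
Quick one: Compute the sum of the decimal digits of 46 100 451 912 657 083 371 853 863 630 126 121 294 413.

4+6+1+0+0+4+5+1+9+1+2+6+5+7+0+8+3+3+7+1+8+5+3+8+6+3+6+3+0+1+2+6+1+2+1+2+9+4+4+1+3 = 151

151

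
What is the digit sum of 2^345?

521

2^345 = 71671831749689734737838152978190216899892655911508785116799651230841339877765150252188079784691427704832
Sum of its 104 digits: 521.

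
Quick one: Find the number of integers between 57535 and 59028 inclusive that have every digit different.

The integers in [57535, 59028] that have every digit different: 57601, 57602, 57603, 57604, 57608, 57609, …, 59027, 59028.
474 qualify.

474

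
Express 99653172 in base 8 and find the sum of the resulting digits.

31

99653172 in base 8 is 574113064.
Digit sum: 5+7+4+1+1+3+0+6+4 = 31.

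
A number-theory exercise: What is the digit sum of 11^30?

11^30 = 17449402268886407318558803753801
Sum of its 32 digits: 145.

145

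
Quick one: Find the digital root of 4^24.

The digital root of n equals n mod 9 (or 9 when 9 | n), so we need 4^24 mod 9.
4^24 ≡ 1 (mod 9), so the digital root is 1.

1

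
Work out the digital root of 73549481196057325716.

3

7+3+5+4+9+4+8+1+1+9+6+0+5+7+3+2+5+7+1+6 = 93
9+3 = 12
1+2 = 3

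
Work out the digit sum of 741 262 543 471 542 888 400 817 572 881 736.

148

7+4+1+2+6+2+5+4+3+4+7+1+5+4+2+8+8+8+4+0+0+8+1+7+5+7+2+8+8+1+7+3+6 = 148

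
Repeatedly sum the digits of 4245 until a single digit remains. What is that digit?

6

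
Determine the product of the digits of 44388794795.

243855360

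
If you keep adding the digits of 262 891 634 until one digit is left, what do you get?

5

2+6+2+8+9+1+6+3+4 = 41
4+1 = 5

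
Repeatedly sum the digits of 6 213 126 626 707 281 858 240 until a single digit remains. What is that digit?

6

6+2+1+3+1+2+6+6+2+6+7+0+7+2+8+1+8+5+8+2+4+0 = 87
8+7 = 15
1+5 = 6
(Equivalently, 6 213 126 626 707 281 858 240 mod 9 = 6.)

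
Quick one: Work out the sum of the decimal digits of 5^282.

928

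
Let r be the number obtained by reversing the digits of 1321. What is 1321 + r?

2552

Reverse of 1321 is 1231.
1321 + 1231 = 2552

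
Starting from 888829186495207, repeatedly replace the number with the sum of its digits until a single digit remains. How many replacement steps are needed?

3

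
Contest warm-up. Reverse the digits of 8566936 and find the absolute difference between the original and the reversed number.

2170278

Reverse of 8566936 is 6396658.
|8566936 − 6396658| = 2170278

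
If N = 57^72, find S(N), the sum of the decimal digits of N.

639

57^72 = 2648436767381432028364826870191768968747865555779049435245896082803957488677642009937368599142551777325447679365855313998008001
Sum of its 127 digits: 639.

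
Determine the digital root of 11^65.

5

The digital root of n equals n mod 9 (or 9 when 9 | n), so we need 11^65 mod 9.
11^65 ≡ 5 (mod 9), so the digital root is 5.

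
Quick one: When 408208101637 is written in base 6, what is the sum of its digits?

27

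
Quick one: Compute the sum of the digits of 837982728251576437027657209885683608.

8+3+7+9+8+2+7+2+8+2+5+1+5+7+6+4+3+7+0+2+7+6+5+7+2+0+9+8+8+5+6+8+3+6+0+8 = 184

184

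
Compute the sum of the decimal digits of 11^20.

94

11^20 = 672749994932560009201
Sum of its 21 digits: 94.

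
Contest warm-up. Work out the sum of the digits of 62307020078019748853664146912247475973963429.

6+2+3+0+7+0+2+0+0+7+8+0+1+9+7+4+8+8+5+3+6+6+4+1+4+6+9+1+2+2+4+7+4+7+5+9+7+3+9+6+3+4+2+9 = 200

200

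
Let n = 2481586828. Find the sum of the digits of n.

52

2+4+8+1+5+8+6+8+2+8 = 52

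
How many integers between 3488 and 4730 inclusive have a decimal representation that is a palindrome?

12

The integers in [3488, 4730] that have a decimal representation that is a palindrome: 3553, 3663, 3773, 3883, 3993, 4004, …, 4554, 4664.
12 qualify.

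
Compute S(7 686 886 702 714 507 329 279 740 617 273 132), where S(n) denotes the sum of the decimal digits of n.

157

7+6+8+6+8+8+6+7+0+2+7+1+4+5+0+7+3+2+9+2+7+9+7+4+0+6+1+7+2+7+3+1+3+2 = 157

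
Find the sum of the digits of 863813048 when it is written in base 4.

863813048 in base 4 is 303133023312320.
Digit sum: 3+0+3+1+3+3+0+2+3+3+1+2+3+2+0 = 29.

29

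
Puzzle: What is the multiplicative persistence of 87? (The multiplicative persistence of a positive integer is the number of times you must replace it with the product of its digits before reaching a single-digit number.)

87 → 56 → 30 → 0 (3 steps)

3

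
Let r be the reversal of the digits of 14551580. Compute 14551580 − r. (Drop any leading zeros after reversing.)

6036039

Reverse of 14551580 is 8515541.
14551580 − 8515541 = 6036039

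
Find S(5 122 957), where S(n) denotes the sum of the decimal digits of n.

31

5+1+2+2+9+5+7 = 31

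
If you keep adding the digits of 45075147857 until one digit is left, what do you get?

8

4+5+0+7+5+1+4+7+8+5+7 = 53
5+3 = 8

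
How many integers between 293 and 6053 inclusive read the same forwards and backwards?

121

The integers in [293, 6053] that read the same forwards and backwards: 303, 313, 323, 333, 343, 353, …, 5995, 6006.
121 qualify.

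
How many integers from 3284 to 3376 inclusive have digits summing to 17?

8

The integers in [3284, 3376] that have digits summing to 17: 3284, 3293, 3329, 3338, 3347, 3356, 3365, 3374.
8 qualify.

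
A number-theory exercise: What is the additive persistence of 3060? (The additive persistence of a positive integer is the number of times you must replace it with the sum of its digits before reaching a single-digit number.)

1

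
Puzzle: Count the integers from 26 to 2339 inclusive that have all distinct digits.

The integers in [26, 2339] that have all distinct digits: 26, 27, 28, 29, 30, 31, …, 2318, 2319.
1345 qualify.

1345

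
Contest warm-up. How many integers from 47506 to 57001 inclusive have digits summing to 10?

56

The integers in [47506, 57001] that have digits summing to 10: 50005, 50014, 50023, 50032, 50041, 50050, …, 54100, 55000.
56 qualify.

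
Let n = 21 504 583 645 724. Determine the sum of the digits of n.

56

2+1+5+0+4+5+8+3+6+4+5+7+2+4 = 56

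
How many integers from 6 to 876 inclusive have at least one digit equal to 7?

The integers in [6, 876] that have at least one digit equal to 7: 7, 17, 27, 37, 47, 57, …, 875, 876.
247 qualify.

247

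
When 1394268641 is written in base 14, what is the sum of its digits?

1394268641 in base 14 is D325D573.
Digit sum: 13+3+2+5+13+5+7+3 = 51.

51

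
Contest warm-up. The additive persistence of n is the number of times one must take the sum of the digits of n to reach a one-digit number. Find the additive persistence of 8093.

2

8093 → 20 → 2 (2 steps)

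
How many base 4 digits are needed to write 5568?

7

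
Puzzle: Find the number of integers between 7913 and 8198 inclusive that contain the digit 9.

124

The integers in [7913, 8198] that contain the digit 9: 7913, 7914, 7915, 7916, 7917, 7918, …, 8197, 8198.
124 qualify.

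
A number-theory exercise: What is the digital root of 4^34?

4

The digital root of n equals n mod 9 (or 9 when 9 | n), so we need 4^34 mod 9.
4^34 ≡ 4 (mod 9), so the digital root is 4.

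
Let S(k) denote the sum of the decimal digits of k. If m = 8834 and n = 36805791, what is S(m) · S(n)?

S(8834) = 8+8+3+4 = 23.
S(36805791) = 3+6+8+0+5+7+9+1 = 39.
23 · 39 = 897.

897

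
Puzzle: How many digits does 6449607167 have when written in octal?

11

6449607167 in base 8 is 60033230777, which has 11 digits.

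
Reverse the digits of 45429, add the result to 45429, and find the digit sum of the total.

Reversal of 45429 is 92454; 45429 + 92454 = 137883.
Digit sum of 137883: 1+3+7+8+8+3 = 30.

30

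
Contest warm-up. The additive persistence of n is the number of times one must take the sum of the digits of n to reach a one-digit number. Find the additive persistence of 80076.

2

80076 → 21 → 3 (2 steps)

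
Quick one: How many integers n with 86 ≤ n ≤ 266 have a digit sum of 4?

7

The integers in [86, 266] that have a digit sum of 4: 103, 112, 121, 130, 202, 211, 220.
7 qualify.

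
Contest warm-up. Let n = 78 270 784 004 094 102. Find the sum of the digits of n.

7+8+2+7+0+7+8+4+0+0+4+0+9+4+1+0+2 = 63

63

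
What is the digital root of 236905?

7

2+3+6+9+0+5 = 25
2+5 = 7
(Equivalently, 236905 mod 9 = 7.)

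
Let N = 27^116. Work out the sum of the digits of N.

756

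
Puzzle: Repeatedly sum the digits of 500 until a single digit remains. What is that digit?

5

5+0+0 = 5
(Equivalently, 500 mod 9 = 5.)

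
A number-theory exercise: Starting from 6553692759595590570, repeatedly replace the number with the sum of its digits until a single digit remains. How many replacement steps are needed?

6553692759595590570 → 102 → 3 (2 steps)

2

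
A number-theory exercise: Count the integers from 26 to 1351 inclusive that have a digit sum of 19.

51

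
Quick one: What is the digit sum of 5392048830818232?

5+3+9+2+0+4+8+8+3+0+8+1+8+2+3+2 = 66

66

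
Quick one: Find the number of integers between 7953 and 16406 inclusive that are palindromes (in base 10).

85

The integers in [7953, 16406] that are palindromes (in base 10): 7997, 8008, 8118, 8228, 8338, 8448, …, 16261, 16361.
85 qualify.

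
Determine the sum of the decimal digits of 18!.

18! = 6402373705728000
Sum of its 16 digits: 54.

54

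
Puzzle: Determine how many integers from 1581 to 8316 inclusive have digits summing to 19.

The integers in [1581, 8316] that have digits summing to 19: 1585, 1594, 1639, 1648, 1657, 1666, …, 8290, 8308.
492 qualify.

492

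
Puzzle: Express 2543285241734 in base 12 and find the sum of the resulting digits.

72

2543285241734 in base 12 is 350AA50B8B72.
Digit sum: 3+5+0+10+10+5+0+11+8+11+7+2 = 72.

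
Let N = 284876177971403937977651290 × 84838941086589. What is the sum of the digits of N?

207

284876177971403937977651290 × 84838941086589 = 24168593279888581755619512696430737549810
Sum of its 41 digits: 207.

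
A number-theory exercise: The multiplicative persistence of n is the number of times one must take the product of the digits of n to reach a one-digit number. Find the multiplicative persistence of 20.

1

20 → 0 (1 step)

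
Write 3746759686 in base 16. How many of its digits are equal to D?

1

3746759686 in base 16 is DF530406.
The digit D appears 1 time.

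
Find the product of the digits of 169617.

2268

1×6×9×6×1×7 = 2268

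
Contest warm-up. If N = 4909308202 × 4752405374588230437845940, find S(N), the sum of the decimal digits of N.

4909308202 × 4752405374588230437845940 = 23331022684694882061183124454399880
Sum of its 35 digits: 147.

147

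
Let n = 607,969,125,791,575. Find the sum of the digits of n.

6+0+7+9+6+9+1+2+5+7+9+1+5+7+5 = 79

79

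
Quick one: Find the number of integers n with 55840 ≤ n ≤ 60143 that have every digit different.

1358

The integers in [55840, 60143] that have every digit different: 56012, 56013, 56014, 56017, 56018, 56019, …, 60142, 60143.
1358 qualify.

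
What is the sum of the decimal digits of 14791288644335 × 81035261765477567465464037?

14791288644335 × 81035261765477567465464037 = 1198615947142422547580097057769426280395
Sum of its 40 digits: 184.

184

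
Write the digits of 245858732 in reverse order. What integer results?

237858542

Reversing 245858732 gives 237858542.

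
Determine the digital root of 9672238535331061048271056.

9+6+7+2+2+3+8+5+3+5+3+3+1+0+6+1+0+4+8+2+7+1+0+5+6 = 97
9+7 = 16
1+6 = 7

7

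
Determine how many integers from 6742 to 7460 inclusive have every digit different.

398

The integers in [6742, 7460] that have every digit different: 6742, 6743, 6745, 6748, 6749, 6750, …, 7459, 7460.
398 qualify.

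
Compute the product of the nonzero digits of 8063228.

4608

8×6×3×2×2×8 = 4608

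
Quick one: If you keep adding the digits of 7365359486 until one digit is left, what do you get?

2

7+3+6+5+3+5+9+4+8+6 = 56
5+6 = 11
1+1 = 2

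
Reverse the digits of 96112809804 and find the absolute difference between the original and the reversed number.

Reverse of 96112809804 is 40890821169.
|96112809804 − 40890821169| = 55221988635

55221988635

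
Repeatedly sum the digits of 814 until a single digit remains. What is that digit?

4

8+1+4 = 13
1+3 = 4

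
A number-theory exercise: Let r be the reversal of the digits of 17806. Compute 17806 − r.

-43065

Reverse of 17806 is 60871.
17806 − 60871 = -43065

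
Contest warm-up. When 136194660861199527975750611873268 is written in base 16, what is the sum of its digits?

228

136194660861199527975750611873268 in base 16 is 6B704AEFF63F3971E879C19ADF4.
Digit sum: 6+11+7+0+4+10+14+15+15+6+3+15+3+9+7+1+14+8+7+9+12+1+9+10+13+15+4 = 228.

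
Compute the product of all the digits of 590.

5×9×0 = 0

0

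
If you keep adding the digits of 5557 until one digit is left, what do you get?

5+5+5+7 = 22
2+2 = 4
(Equivalently, 5557 mod 9 = 4.)

4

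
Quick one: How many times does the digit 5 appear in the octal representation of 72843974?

72843974 in base 8 is 425701306.
The digit 5 appears 1 time.

1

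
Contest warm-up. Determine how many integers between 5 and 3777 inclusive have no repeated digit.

The integers in [5, 3777] that have no repeated digit: 5, 6, 7, 8, 9, 10, …, 3768, 3769.
2120 qualify.

2120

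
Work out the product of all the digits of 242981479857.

2×4×2×9×8×1×4×7×9×8×5×7 = 81285120

81285120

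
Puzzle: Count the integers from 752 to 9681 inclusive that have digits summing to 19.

628

The integers in [752, 9681] that have digits summing to 19: 757, 766, 775, 784, 793, 829, …, 9631, 9640.
628 qualify.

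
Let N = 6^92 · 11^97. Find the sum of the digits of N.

6^92 · 11^97 = 40272213041385850989958943000999790260311584500870285168715160913438376654673908448081122925609630543873712904249146483440979000961112136845836800174613984980638284965216256
Sum of its 173 digits: 756.

756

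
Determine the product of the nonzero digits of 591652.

5×9×1×6×5×2 = 2700

2700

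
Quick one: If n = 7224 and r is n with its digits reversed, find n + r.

Reverse of 7224 is 4227.
7224 + 4227 = 11451

11451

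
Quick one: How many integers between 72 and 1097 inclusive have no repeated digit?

728

The integers in [72, 1097] that have no repeated digit: 72, 73, 74, 75, 76, 78, …, 1096, 1097.
728 qualify.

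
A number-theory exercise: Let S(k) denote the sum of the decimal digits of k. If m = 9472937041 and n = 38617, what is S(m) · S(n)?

1150

S(9472937041) = 9+4+7+2+9+3+7+0+4+1 = 46.
S(38617) = 3+8+6+1+7 = 25.
46 · 25 = 1150.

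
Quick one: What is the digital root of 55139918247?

5+5+1+3+9+9+1+8+2+4+7 = 54
5+4 = 9

9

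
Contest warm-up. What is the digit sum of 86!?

495

86! = 24227095383672732381765523203441259715284870552429381750838764496720162249742450276789464634901319465571660595200000000000000000000
Sum of its 131 digits: 495.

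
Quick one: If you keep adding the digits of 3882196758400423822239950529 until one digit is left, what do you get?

9

3+8+8+2+1+9+6+7+5+8+4+0+0+4+2+3+8+2+2+2+3+9+9+5+0+5+2+9 = 126
1+2+6 = 9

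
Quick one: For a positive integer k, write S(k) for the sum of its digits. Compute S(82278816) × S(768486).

1638

S(82278816) = 8+2+2+7+8+8+1+6 = 42.
S(768486) = 7+6+8+4+8+6 = 39.
42 · 39 = 1638.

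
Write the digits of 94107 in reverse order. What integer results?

70149

Reversing 94107 gives 70149.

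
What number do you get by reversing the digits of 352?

253

Reversing 352 gives 253.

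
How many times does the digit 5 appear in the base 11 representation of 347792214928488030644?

4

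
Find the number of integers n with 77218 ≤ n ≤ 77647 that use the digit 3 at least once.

The integers in [77218, 77647] that use the digit 3 at least once: 77223, 77230, 77231, 77232, 77233, 77234, …, 77639, 77643.
169 qualify.

169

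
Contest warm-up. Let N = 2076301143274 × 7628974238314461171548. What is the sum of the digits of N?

2076301143274 × 7628974238314461171548 = 15840047933020209065212393840368152
Sum of its 35 digits: 125.

125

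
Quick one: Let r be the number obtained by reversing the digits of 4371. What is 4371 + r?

6105

Reverse of 4371 is 1734.
4371 + 1734 = 6105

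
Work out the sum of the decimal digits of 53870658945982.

5+3+8+7+0+6+5+8+9+4+5+9+8+2 = 79

79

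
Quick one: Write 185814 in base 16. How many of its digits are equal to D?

185814 in base 16 is 2D5D6.
The digit D appears 2 times.

2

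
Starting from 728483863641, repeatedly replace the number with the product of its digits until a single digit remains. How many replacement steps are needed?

728483863641 → 37158912 → 15120 → 0 (3 steps)

3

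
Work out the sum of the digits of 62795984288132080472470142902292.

6+2+7+9+5+9+8+4+2+8+8+1+3+2+0+8+0+4+7+2+4+7+0+1+4+2+9+0+2+2+9+2 = 137

137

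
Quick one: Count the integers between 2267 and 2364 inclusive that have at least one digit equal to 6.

The integers in [2267, 2364] that have at least one digit equal to 6: 2267, 2268, 2269, 2276, 2286, 2296, …, 2363, 2364.
17 qualify.

17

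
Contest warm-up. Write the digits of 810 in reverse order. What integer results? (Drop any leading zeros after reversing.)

Reversing 810 gives 18.

18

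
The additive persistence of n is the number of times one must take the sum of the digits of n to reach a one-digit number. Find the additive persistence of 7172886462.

7172886462 → 51 → 6 (2 steps)

2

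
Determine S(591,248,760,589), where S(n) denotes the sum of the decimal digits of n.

64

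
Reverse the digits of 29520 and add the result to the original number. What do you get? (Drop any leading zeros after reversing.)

32112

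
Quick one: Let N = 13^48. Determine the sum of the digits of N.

208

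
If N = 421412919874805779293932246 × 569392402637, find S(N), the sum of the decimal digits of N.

421412919874805779293932246 × 569392402637 = 239949314949789231915905226985429732702
Sum of its 39 digits: 193.

193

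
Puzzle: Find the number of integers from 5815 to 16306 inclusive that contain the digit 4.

3533

The integers in [5815, 16306] that contain the digit 4: 5824, 5834, 5840, 5841, 5842, 5843, …, 16294, 16304.
3533 qualify.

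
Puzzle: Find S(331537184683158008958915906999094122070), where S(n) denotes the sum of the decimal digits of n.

178

3+3+1+5+3+7+1+8+4+6+8+3+1+5+8+0+0+8+9+5+8+9+1+5+9+0+6+9+9+9+0+9+4+1+2+2+0+7+0 = 178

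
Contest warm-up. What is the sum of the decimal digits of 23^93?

530

23^93 = 4372086539555000980287127355506913371582046817861840506438445979231555384501134266855234221725830165364561372235140990139433783
Sum of its 127 digits: 530.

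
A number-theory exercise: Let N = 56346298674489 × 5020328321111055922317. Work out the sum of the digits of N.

144

56346298674489 × 5020328321111055922317 = 282876919025319477071413530453671013
Sum of its 36 digits: 144.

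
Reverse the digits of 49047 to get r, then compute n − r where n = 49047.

-25047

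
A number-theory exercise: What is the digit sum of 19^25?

19^25 = 93076495688256089536609610280499
Sum of its 32 digits: 163.

163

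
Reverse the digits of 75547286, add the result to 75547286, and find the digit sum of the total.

Reversal of 75547286 is 68274557; 75547286 + 68274557 = 143821843.
Digit sum of 143821843: 1+4+3+8+2+1+8+4+3 = 34.

34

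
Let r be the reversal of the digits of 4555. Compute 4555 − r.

-999

Reverse of 4555 is 5554.
4555 − 5554 = -999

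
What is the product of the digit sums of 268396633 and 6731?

782

S(268396633) = 2+6+8+3+9+6+6+3+3 = 46.
S(6731) = 6+7+3+1 = 17.
46 · 17 = 782.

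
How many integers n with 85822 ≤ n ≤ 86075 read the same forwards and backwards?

3

The integers in [85822, 86075] that read the same forwards and backwards: 85858, 85958, 86068.
3 qualify.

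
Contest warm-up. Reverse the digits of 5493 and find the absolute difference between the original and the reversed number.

Reverse of 5493 is 3945.
|5493 − 3945| = 1548

1548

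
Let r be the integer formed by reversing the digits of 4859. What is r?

9584

Reversing 4859 gives 9584.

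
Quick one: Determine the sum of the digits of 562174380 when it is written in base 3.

16

562174380 in base 3 is 1110011211102021100.
Digit sum: 1+1+1+0+0+1+1+2+1+1+1+0+2+0+2+1+1+0+0 = 16.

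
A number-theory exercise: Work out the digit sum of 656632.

28

6+5+6+6+3+2 = 28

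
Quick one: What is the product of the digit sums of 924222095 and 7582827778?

2135

S(924222095) = 9+2+4+2+2+2+0+9+5 = 35.
S(7582827778) = 7+5+8+2+8+2+7+7+7+8 = 61.
35 · 61 = 2135.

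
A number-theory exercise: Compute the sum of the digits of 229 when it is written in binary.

229 in base 2 is 11100101.
Digit sum: 1+1+1+0+0+1+0+1 = 5.

5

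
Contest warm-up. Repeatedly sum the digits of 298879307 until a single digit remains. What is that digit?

8

2+9+8+8+7+9+3+0+7 = 53
5+3 = 8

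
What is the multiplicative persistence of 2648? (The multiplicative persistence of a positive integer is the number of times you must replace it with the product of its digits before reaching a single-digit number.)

2648 → 384 → 96 → 54 → 20 → 0 (5 steps)

5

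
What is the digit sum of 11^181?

11^181 = 310510302014121633020937183557989704181193410687432229173925921726449830163756710579762535041029352156690293924949840725060157610378782033562854077931351117235416826442793546645794270350811
Sum of its 189 digits: 776.

776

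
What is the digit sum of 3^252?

540

3^252 = 1716153733051169540307898602341497569311343837142335036933392894197976205305758468407429248816168018787798340006776536241
Sum of its 121 digits: 540.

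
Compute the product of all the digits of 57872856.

5×7×8×7×2×8×5×6 = 940800

940800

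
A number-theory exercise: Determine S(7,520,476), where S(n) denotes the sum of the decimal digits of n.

31

7+5+2+0+4+7+6 = 31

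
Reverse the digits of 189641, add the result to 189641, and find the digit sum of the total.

22

Reversal of 189641 is 146981; 189641 + 146981 = 336622.
Digit sum of 336622: 3+3+6+6+2+2 = 22.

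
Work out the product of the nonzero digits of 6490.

216

6×4×9 = 216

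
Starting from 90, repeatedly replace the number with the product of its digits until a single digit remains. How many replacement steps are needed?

1

90 → 0 (1 step)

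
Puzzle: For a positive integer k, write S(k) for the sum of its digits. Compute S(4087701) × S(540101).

S(4087701) = 4+0+8+7+7+0+1 = 27.
S(540101) = 5+4+0+1+0+1 = 11.
27 · 11 = 297.

297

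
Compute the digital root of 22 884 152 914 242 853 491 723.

6

2+2+8+8+4+1+5+2+9+1+4+2+4+2+8+5+3+4+9+1+7+2+3 = 96
9+6 = 15
1+5 = 6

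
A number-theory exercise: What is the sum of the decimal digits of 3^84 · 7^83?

3^84 · 7^83 = 166464916641383553222182515188183222773486581958288886707197060783836796663646826721346799427310527187204432583
Sum of its 111 digits: 522.

522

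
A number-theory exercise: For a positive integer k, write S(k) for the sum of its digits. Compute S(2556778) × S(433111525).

S(2556778) = 2+5+5+6+7+7+8 = 40.
S(433111525) = 4+3+3+1+1+1+5+2+5 = 25.
40 · 25 = 1000.

1000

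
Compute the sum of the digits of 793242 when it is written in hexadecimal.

793242 in base 16 is C1A9A.
Digit sum: 12+1+10+9+10 = 42.

42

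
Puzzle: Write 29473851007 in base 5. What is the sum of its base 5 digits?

27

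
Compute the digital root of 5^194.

The digital root of n equals n mod 9 (or 9 when 9 | n), so we need 5^194 mod 9.
5^194 ≡ 7 (mod 9), so the digital root is 7.

7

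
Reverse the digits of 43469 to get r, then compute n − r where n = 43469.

Reverse of 43469 is 96434.
43469 − 96434 = -52965

-52965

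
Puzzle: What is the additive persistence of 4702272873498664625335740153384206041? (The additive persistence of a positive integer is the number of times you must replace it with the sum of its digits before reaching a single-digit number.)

2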